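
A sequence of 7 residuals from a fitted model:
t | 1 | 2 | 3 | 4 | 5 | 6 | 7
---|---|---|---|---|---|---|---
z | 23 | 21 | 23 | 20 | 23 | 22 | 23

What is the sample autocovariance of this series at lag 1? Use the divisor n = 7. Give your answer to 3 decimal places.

Mean z̄ = (23 + 21 + 23 + 20 + 23 + 22 + 23)/7 = 22.1429
Deviations: 0.8571, -1.1429, 0.8571, -2.1429, 0.8571, -0.1429, 0.8571
Σ_{t=1}^{6}(z_t−z̄)(z_{t+1}−z̄) = -5.8776
γ_1 = -5.8776 / 7 = -0.840

-0.840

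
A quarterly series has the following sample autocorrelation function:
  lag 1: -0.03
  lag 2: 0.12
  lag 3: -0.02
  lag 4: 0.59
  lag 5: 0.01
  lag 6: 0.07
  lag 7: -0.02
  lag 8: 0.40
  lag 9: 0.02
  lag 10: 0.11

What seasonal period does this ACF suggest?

4

The largest autocorrelation is r_4 = 0.59, with a weaker echo at lag 8 (0.40); the remaining lags stay at or below 0.12.
The dominant spike at lag 4 indicates a seasonal period of 4.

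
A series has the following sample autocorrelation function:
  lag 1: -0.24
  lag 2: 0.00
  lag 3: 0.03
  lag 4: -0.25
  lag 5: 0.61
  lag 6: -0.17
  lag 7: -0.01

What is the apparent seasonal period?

5

The largest autocorrelation is r_5 = 0.61; the remaining lags stay at or below 0.03.
The dominant spike at lag 5 indicates a seasonal period of 5.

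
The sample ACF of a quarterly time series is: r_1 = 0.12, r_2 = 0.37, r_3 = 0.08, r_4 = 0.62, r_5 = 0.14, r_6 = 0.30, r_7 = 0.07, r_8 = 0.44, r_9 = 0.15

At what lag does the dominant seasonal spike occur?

4

The largest autocorrelation is r_4 = 0.62, with a weaker echo at lag 8 (0.44); the remaining lags stay at or below 0.37.
The dominant spike at lag 4 indicates a seasonal period of 4.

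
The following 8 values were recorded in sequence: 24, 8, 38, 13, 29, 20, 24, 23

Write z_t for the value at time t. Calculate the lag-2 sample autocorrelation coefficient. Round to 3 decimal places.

Mean z̄ = (24 + 8 + 38 + 13 + 29 + 20 + 24 + 23)/8 = 22.3750
Numerator Σ_{t=1}^{6}(z_t−z̄)(z_{t+2}−z̄) = 295.2188
Denominator Σ(z_t−z̄)² = 593.8750
r_2 = 295.2188 / 593.8750 = 0.497

0.497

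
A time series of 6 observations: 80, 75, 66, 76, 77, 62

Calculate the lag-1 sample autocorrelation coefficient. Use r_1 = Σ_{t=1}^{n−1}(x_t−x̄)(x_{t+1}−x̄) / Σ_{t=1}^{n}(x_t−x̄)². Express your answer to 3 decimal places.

Mean x̄ = (80 + 75 + 66 + 76 + 77 + 62)/6 = 72.6667
Deviations from mean: 7.3333, 2.3333, -6.6667, 3.3333, 4.3333, -10.6667
Numerator Σ_{t=1}^{5}(x_t−x̄)(x_{t+1}−x̄) = -52.4444
Denominator Σ(x_t−x̄)² = 247.3333
r_1 = -52.4444 / 247.3333 = -0.212

-0.212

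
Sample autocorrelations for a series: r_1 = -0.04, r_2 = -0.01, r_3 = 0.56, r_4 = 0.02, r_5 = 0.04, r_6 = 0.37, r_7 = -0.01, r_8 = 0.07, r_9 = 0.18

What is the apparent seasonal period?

3

The largest autocorrelation is r_3 = 0.56, with weaker echoes at lags 6 (0.37) and 9 (0.18); the remaining lags stay at or below 0.07.
The dominant spike at lag 3 indicates a seasonal period of 3.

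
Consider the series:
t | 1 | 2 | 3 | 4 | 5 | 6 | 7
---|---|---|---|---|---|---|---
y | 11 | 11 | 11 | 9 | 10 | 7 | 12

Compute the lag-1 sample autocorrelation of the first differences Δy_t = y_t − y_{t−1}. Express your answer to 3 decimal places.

-0.499

First differences Δy: 0, 0, -2, 1, -3, 5
Mean of differences = 0.1667
Numerator Σ(Δy_t−Δȳ)(Δy_{t+1}−Δȳ) = -19.3611
Denominator Σ(Δy_t−Δȳ)² = 38.8333
r_1(Δy) = -19.3611 / 38.8333 = -0.499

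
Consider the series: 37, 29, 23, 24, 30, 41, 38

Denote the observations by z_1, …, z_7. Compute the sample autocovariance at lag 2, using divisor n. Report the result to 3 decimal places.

Mean z̄ = (37 + 29 + 23 + 24 + 30 + 41 + 38)/7 = 31.7143
Deviations: 5.2857, -2.7143, -8.7143, -7.7143, -1.7143, 9.2857, 6.2857
Σ_{t=1}^{5}(z_t−z̄)(z_{t+2}−z̄) = -92.5918
γ_2 = -92.5918 / 7 = -13.227

-13.227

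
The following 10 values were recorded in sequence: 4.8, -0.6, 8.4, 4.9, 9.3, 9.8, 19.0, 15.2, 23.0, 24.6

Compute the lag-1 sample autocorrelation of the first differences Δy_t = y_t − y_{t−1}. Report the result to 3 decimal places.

-0.757

First differences Δy: -5.4, 9.0, -3.5, 4.4, 0.5, 9.2, -3.8, 7.8, 1.6
Mean of differences = 2.2000
Numerator Σ(Δy_t−Δȳ)(Δy_{t+1}−Δȳ) = -197.5800
Denominator Σ(Δy_t−Δȳ)² = 260.9400
r_1(Δy) = -197.5800 / 260.9400 = -0.757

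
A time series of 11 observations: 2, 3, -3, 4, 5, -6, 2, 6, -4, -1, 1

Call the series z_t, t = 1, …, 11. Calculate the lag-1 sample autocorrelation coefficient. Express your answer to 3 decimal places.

-0.345

Mean z̄ = (2 + 3 − 3 + 4 + 5 − 6 + 2 + 6 − 4 − 1 + 1)/11 = 0.8182
Numerator Σ_{t=1}^{10}(z_t−z̄)(z_{t+1}−z̄) = -51.5785
Denominator Σ(z_t−z̄)² = 149.6364
r_1 = -51.5785 / 149.6364 = -0.345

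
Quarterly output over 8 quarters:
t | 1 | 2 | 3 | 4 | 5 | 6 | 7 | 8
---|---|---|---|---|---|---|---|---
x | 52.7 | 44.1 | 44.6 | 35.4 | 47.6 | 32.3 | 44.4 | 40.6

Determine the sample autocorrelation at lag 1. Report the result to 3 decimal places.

-0.352

Mean x̄ = (52.7 + 44.1 + 44.6 + 35.4 + 47.6 + 32.3 + 44.4 + 40.6)/8 = 42.7125
Deviations from mean: 9.9875, 1.3875, 1.8875, -7.3125, 4.8875, -10.4125, 1.6875, -2.1125
Numerator Σ_{t=1}^{7}(x_t−x̄)(x_{t+1}−x̄) = -105.0927
Denominator Σ(x_t−x̄)² = 298.3288
r_1 = -105.0927 / 298.3288 = -0.352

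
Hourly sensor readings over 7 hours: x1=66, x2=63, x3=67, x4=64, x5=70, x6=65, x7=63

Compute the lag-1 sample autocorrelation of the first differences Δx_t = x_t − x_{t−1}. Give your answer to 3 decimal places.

First differences Δx: -3, 4, -3, 6, -5, -2
Mean of differences = -0.5000
Numerator Σ(Δx_t−Δx̄)(Δx_{t+1}−Δx̄) = -61.2500
Denominator Σ(Δx_t−Δx̄)² = 97.5000
r_1(Δx) = -61.2500 / 97.5000 = -0.628

-0.628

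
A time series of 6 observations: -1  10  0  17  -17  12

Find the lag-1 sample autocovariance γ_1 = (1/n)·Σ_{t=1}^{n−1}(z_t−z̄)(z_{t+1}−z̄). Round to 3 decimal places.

-91.708

Mean z̄ = (-1 + 10 + 0 + 17 − 17 + 12)/6 = 3.5000
Σ_{t=1}^{5}(z_t−z̄)(z_{t+1}−z̄) = -550.2500
γ_1 = -550.2500 / 6 = -91.708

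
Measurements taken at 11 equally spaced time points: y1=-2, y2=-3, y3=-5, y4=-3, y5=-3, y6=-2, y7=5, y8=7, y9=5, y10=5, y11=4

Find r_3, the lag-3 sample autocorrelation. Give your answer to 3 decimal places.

Mean ȳ = (-2 − 3 − 5 − 3 − 3 − 2 + 5 + 7 + 5 + 5 + 4)/11 = 0.7273
Numerator Σ_{t=1}^{8}(y_t−ȳ)(y_{t+3}−ȳ) = 27.5041
Denominator Σ(y_t−ȳ)² = 194.1818
r_3 = 27.5041 / 194.1818 = 0.142

0.142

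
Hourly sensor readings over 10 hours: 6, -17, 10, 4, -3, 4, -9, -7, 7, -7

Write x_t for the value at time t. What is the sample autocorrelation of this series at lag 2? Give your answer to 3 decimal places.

Mean x̄ = (6 − 17 + 10 + 4 − 3 + 4 − 9 − 7 + 7 − 7)/10 = -1.2000
Numerator Σ_{t=1}^{8}(x_t−x̄)(x_{t+2}−x̄) = -41.0800
Denominator Σ(x_t−x̄)² = 679.6000
r_2 = -41.0800 / 679.6000 = -0.060

-0.060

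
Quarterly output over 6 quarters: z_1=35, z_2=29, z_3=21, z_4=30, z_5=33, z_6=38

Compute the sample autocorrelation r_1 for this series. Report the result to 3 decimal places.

0.195

Mean z̄ = (35 + 29 + 21 + 30 + 33 + 38)/6 = 31.0000
Deviations from mean: 4.0000, -2.0000, -10.0000, -1.0000, 2.0000, 7.0000
Numerator Σ_{t=1}^{5}(z_t−z̄)(z_{t+1}−z̄) = 34.0000
Denominator Σ(z_t−z̄)² = 174.0000
r_1 = 34.0000 / 174.0000 = 0.195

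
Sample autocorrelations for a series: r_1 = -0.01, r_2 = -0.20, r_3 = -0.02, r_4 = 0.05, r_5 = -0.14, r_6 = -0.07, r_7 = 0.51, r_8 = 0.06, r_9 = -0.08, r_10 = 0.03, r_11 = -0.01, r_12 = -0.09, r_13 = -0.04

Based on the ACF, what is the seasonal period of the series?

The largest autocorrelation is r_7 = 0.51; the remaining lags stay at or below 0.06.
The dominant spike at lag 7 indicates a seasonal period of 7.

7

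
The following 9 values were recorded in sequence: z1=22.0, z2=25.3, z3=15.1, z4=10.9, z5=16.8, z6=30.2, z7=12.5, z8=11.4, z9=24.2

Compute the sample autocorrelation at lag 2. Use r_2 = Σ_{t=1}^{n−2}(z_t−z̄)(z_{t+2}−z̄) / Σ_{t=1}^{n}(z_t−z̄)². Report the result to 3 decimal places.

Mean z̄ = (22.0 + 25.3 + 15.1 + 10.9 + 16.8 + 30.2 + 12.5 + 11.4 + 24.2)/9 = 18.7111
Numerator Σ_{t=1}^{7}(z_t−z̄)(z_{t+2}−z̄) = -252.4014
Denominator Σ(z_t−z̄)² = 386.0889
r_2 = -252.4014 / 386.0889 = -0.654

-0.654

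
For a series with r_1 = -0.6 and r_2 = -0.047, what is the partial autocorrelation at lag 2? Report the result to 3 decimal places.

-0.636

φ_{22} = (r_2 − r_1²) / (1 − r_1²)
r_1² = (-0.6)² = 0.36
Numerator = -0.047 − 0.3600 = -0.4070; denominator = 1 − 0.3600 = 0.6400
φ_{22} = -0.4070 / 0.6400 = -0.636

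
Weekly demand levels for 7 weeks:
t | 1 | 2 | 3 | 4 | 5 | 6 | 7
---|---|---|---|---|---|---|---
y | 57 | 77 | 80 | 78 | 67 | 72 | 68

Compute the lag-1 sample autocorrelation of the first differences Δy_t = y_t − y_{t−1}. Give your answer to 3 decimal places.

0.012

First differences Δy: 20, 3, -2, -11, 5, -4
Mean of differences = 1.8333
Numerator Σ(Δy_t−Δȳ)(Δy_{t+1}−Δȳ) = 6.8056
Denominator Σ(Δy_t−Δȳ)² = 554.8333
r_1(Δy) = 6.8056 / 554.8333 = 0.012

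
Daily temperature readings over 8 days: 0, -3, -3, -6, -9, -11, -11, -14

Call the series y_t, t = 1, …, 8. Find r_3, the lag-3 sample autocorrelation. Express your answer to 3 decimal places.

-0.043

Mean ȳ = (0 − 3 − 3 − 6 − 9 − 11 − 11 − 14)/8 = -7.1250
Deviations from mean: 7.1250, 4.1250, 4.1250, 1.1250, -1.8750, -3.8750, -3.8750, -6.8750
Σ(y_t−ȳ)(y_{t+3}−ȳ) = (8.0156) + (-7.7344) + (-15.9844) + (-4.3594) + (12.8906) = -7.1719
Denominator Σ(y_t−ȳ)² = 166.8750
r_3 = -7.1719 / 166.8750 = -0.043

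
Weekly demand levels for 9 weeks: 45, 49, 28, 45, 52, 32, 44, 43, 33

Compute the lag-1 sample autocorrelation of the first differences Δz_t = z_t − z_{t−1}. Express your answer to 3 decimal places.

-0.503

First differences Δz: 4, -21, 17, 7, -20, 12, -1, -10
Mean of differences = -1.5000
Numerator Σ(Δz_t−Δz̄)(Δz_{t+1}−Δz̄) = -715.2500
Denominator Σ(Δz_t−Δz̄)² = 1422.0000
r_1(Δz) = -715.2500 / 1422.0000 = -0.503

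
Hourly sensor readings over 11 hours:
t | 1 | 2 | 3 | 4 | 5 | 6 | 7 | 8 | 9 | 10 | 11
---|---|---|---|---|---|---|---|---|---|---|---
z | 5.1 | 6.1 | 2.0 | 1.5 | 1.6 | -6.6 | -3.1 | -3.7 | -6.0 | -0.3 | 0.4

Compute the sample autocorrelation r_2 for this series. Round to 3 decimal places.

Mean z̄ = (5.1 + 6.1 + 2.0 + 1.5 + 1.6 − 6.6 − 3.1 − 3.7 − 6.0 − 0.3 + 0.4)/11 = -0.2727
Numerator Σ_{t=1}^{9}(z_t−z̄)(z_{t+2}−z̄) = 45.3712
Denominator Σ(z_t−z̄)² = 174.3218
r_2 = 45.3712 / 174.3218 = 0.260

0.260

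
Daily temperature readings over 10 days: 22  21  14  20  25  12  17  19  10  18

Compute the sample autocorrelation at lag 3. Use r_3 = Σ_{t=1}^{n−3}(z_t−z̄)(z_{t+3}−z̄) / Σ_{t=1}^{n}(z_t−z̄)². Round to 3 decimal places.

0.543

Mean z̄ = (22 + 21 + 14 + 20 + 25 + 12 + 17 + 19 + 10 + 18)/10 = 17.8000
Σ(z_t−z̄)(z_{t+3}−z̄) = (9.2400) + (23.0400) + (22.0400) + (-1.7600) + (8.6400) + (45.2400) + (-0.1600) = 106.2800
Denominator Σ(z_t−z̄)² = 195.6000
r_3 = 106.2800 / 195.6000 = 0.543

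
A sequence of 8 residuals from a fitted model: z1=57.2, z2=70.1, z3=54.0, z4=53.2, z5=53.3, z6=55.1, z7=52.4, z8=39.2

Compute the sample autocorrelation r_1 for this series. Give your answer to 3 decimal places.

0.140

Mean z̄ = (57.2 + 70.1 + 54.0 + 53.2 + 53.3 + 55.1 + 52.4 + 39.2)/8 = 54.3125
Deviations from mean: 2.8875, 15.7875, -0.3125, -1.1125, -1.0125, 0.7875, -1.9125, -15.1125
Σ(z_t−z̄)(z_{t+1}−z̄) = (45.5864) + (-4.9336) + (0.3477) + (1.1264) + (-0.7973) + (-1.5061) + (28.9027) = 68.7261
Denominator Σ(z_t−z̄)² = 492.6088
r_1 = 68.7261 / 492.6088 = 0.140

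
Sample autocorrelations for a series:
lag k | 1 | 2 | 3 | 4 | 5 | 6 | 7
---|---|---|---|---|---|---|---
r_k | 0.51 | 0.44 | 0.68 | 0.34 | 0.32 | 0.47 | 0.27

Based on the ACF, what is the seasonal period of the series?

3

The largest autocorrelation is r_3 = 0.68; the remaining lags stay at or below 0.51. The elevated value at lag 1 (0.51), dropping to 0.44 at lag 2, reflects decaying short-term dependence rather than seasonality.
The dominant spike at lag 3 indicates a seasonal period of 3.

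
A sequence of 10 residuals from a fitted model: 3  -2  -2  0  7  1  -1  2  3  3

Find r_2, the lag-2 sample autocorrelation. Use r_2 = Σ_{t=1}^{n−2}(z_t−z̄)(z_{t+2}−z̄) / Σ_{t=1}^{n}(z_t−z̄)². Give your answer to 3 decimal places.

Mean z̄ = (3 − 2 − 2 + 0 + 7 + 1 − 1 + 2 + 3 + 3)/10 = 1.4000
Numerator Σ_{t=1}^{8}(z_t−z̄)(z_{t+2}−z̄) = -35.7200
Denominator Σ(z_t−z̄)² = 70.4000
r_2 = -35.7200 / 70.4000 = -0.507

-0.507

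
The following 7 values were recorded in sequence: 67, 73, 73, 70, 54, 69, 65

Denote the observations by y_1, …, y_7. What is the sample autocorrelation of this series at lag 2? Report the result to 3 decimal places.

Mean ȳ = (67 + 73 + 73 + 70 + 54 + 69 + 65)/7 = 67.2857
Numerator Σ_{t=1}^{5}(y_t−ȳ)(y_{t+2}−ȳ) = -27.0204
Denominator Σ(y_t−ȳ)² = 257.4286
r_2 = -27.0204 / 257.4286 = -0.105

-0.105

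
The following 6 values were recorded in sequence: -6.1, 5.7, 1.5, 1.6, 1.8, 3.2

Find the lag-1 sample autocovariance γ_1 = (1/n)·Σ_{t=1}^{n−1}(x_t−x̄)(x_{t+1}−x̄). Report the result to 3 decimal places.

-5.072

Mean x̄ = (-6.1 + 5.7 + 1.5 + 1.6 + 1.8 + 3.2)/6 = 1.2833
Σ_{t=1}^{5}(x_t−x̄)(x_{t+1}−x̄) = -30.4303
γ_1 = -30.4303 / 6 = -5.072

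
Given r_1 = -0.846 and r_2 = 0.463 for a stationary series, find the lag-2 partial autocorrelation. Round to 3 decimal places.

φ_{22} = (r_2 − r_1²) / (1 − r_1²)
r_1² = (-0.846)² = 0.715716
Numerator = 0.463 − 0.7157 = -0.2527; denominator = 1 − 0.7157 = 0.2843
φ_{22} = -0.2527 / 0.2843 = -0.889

-0.889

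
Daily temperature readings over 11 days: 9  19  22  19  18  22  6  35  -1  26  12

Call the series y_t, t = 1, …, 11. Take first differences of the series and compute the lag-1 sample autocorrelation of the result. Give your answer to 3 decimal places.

-0.841

First differences Δy: 10, 3, -3, -1, 4, -16, 29, -36, 27, -14
Mean of differences = 0.3000
Numerator Σ(Δy_t−Δȳ)(Δy_{t+1}−Δȳ) = -2904.1900
Denominator Σ(Δy_t−Δȳ)² = 3452.1000
r_1(Δy) = -2904.1900 / 3452.1000 = -0.841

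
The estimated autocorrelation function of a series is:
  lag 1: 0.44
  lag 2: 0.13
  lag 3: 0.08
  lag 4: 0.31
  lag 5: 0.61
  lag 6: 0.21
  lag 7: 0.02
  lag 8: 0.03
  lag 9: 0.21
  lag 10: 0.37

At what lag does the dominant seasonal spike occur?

The largest autocorrelation is r_5 = 0.61; the remaining lags stay at or below 0.44. The elevated value at lag 1 (0.44), dropping to 0.13 at lag 2, reflects decaying short-term dependence rather than seasonality.
The dominant spike at lag 5 indicates a seasonal period of 5.

5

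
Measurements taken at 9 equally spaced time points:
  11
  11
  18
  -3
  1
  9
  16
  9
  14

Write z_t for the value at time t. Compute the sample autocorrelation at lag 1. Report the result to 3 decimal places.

0.029

Mean z̄ = (11 + 11 + 18 − 3 + 1 + 9 + 16 + 9 + 14)/9 = 9.5556
Numerator Σ_{t=1}^{8}(z_t−z̄)(z_{t+1}−z̄) = 10.8025
Denominator Σ(z_t−z̄)² = 368.2222
r_1 = 10.8025 / 368.2222 = 0.029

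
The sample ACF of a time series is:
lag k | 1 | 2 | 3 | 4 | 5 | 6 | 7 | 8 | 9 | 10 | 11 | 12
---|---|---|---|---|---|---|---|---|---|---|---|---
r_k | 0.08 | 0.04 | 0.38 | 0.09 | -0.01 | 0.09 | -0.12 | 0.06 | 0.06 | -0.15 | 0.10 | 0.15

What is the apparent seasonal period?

3

The largest autocorrelation is r_3 = 0.38, with a weaker echo at lag 12 (0.15); the remaining lags stay at or below 0.10.
The dominant spike at lag 3 indicates a seasonal period of 3.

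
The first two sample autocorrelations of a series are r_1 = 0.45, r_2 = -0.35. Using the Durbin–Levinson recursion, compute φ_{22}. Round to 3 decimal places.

φ_{22} = (r_2 − r_1²) / (1 − r_1²)
r_1² = (0.45)² = 0.2025
Numerator = -0.35 − 0.2025 = -0.5525; denominator = 1 − 0.2025 = 0.7975
φ_{22} = -0.5525 / 0.7975 = -0.693

-0.693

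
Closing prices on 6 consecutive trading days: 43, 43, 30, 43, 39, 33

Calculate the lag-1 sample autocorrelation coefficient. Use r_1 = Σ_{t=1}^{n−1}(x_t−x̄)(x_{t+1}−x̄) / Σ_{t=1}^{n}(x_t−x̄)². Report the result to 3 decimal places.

-0.347

Mean x̄ = (43 + 43 + 30 + 43 + 39 + 33)/6 = 38.5000
Deviations from mean: 4.5000, 4.5000, -8.5000, 4.5000, 0.5000, -5.5000
Σ(x_t−x̄)(x_{t+1}−x̄) = (20.2500) + (-38.2500) + (-38.2500) + (2.2500) + (-2.7500) = -56.7500
Denominator Σ(x_t−x̄)² = 163.5000
r_1 = -56.7500 / 163.5000 = -0.347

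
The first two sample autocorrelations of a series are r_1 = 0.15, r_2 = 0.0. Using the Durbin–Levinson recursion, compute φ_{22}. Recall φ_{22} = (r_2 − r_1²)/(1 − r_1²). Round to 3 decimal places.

-0.023

φ_{22} = (r_2 − r_1²) / (1 − r_1²)
r_1² = (0.15)² = 0.0225
Numerator = 0.0 − 0.0225 = -0.0225; denominator = 1 − 0.0225 = 0.9775
φ_{22} = -0.0225 / 0.9775 = -0.023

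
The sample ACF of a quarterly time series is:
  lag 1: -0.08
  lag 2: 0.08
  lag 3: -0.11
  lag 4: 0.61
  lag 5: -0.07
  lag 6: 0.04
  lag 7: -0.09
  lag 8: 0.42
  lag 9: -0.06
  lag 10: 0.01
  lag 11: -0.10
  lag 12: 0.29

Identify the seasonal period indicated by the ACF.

4

The largest autocorrelation is r_4 = 0.61, with weaker echoes at lags 8 (0.42) and 12 (0.29); the remaining lags stay at or below 0.08.
The dominant spike at lag 4 indicates a seasonal period of 4.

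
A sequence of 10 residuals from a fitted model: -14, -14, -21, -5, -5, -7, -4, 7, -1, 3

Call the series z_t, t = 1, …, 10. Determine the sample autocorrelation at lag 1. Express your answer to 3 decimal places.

Mean z̄ = (-14 − 14 − 21 − 5 − 5 − 7 − 4 + 7 − 1 + 3)/10 = -6.1000
Numerator Σ_{t=1}^{9}(z_t−z̄)(z_{t+1}−z̄) = 302.7900
Denominator Σ(z_t−z̄)² = 634.9000
r_1 = 302.7900 / 634.9000 = 0.477

0.477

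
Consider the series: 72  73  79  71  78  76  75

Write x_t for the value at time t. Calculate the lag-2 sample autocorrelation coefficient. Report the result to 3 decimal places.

Mean x̄ = (72 + 73 + 79 + 71 + 78 + 76 + 75)/7 = 74.8571
Deviations from mean: -2.8571, -1.8571, 4.1429, -3.8571, 3.1429, 1.1429, 0.1429
Σ(x_t−x̄)(x_{t+2}−x̄) = (-11.8367) + (7.1633) + (13.0204) + (-4.4082) + (0.4490) = 4.3878
Denominator Σ(x_t−x̄)² = 54.8571
r_2 = 4.3878 / 54.8571 = 0.080

0.080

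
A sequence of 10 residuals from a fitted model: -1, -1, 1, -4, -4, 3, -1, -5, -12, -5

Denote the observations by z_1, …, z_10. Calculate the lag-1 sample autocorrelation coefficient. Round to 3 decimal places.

Mean z̄ = (-1 − 1 + 1 − 4 − 4 + 3 − 1 − 5 − 12 − 5)/10 = -2.9000
Numerator Σ_{t=1}^{9}(z_t−z̄)(z_{t+1}−z̄) = 46.8900
Denominator Σ(z_t−z̄)² = 154.9000
r_1 = 46.8900 / 154.9000 = 0.303

0.303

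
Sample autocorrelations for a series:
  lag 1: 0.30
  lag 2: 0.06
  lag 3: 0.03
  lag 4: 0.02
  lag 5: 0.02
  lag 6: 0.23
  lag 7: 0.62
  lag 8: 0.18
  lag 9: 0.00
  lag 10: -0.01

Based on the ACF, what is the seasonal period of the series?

The largest autocorrelation is r_7 = 0.62; the remaining lags stay at or below 0.30. The elevated value at lag 1 (0.30), dropping to 0.06 at lag 2, reflects decaying short-term dependence rather than seasonality.
The dominant spike at lag 7 indicates a seasonal period of 7.

7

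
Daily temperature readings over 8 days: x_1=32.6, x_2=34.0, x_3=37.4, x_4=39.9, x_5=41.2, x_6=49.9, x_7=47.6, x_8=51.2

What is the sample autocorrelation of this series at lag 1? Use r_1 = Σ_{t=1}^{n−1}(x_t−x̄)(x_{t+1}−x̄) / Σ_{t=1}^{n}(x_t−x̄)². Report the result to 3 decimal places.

0.595

Mean x̄ = (32.6 + 34.0 + 37.4 + 39.9 + 41.2 + 49.9 + 47.6 + 51.2)/8 = 41.7250
Numerator Σ_{t=1}^{7}(x_t−x̄)(x_{t+1}−x̄) = 212.1544
Denominator Σ(x_t−x̄)² = 356.3750
r_1 = 212.1544 / 356.3750 = 0.595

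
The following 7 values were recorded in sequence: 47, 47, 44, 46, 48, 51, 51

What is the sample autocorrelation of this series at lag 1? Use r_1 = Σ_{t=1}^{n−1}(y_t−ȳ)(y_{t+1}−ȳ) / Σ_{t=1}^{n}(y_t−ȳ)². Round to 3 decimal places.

Mean ȳ = (47 + 47 + 44 + 46 + 48 + 51 + 51)/7 = 47.7143
Deviations from mean: -0.7143, -0.7143, -3.7143, -1.7143, 0.2857, 3.2857, 3.2857
Numerator Σ_{t=1}^{6}(y_t−ȳ)(y_{t+1}−ȳ) = 20.7755
Denominator Σ(y_t−ȳ)² = 39.4286
r_1 = 20.7755 / 39.4286 = 0.527

0.527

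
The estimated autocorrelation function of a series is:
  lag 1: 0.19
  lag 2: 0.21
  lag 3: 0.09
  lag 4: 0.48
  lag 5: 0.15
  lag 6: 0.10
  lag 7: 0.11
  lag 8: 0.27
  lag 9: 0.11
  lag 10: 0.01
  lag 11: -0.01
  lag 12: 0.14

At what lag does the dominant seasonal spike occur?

4

The largest autocorrelation is r_4 = 0.48, with a weaker echo at lag 8 (0.27); the remaining lags stay at or below 0.21.
The dominant spike at lag 4 indicates a seasonal period of 4.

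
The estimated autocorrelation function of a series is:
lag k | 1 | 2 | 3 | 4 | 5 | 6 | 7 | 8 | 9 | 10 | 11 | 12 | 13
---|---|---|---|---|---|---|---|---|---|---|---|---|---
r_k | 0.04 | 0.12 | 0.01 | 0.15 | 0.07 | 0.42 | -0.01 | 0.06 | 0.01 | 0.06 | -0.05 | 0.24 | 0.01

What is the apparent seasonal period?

The largest autocorrelation is r_6 = 0.42, with a weaker echo at lag 12 (0.24); the remaining lags stay at or below 0.15.
The dominant spike at lag 6 indicates a seasonal period of 6.

6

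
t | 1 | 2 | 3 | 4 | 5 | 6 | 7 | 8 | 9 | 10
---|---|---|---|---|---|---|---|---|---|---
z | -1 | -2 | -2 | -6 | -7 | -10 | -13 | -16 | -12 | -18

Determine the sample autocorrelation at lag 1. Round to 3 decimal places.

0.632

Mean z̄ = (-1 − 2 − 2 − 6 − 7 − 10 − 13 − 16 − 12 − 18)/10 = -8.7000
Numerator Σ_{t=1}^{9}(z_t−z̄)(z_{t+1}−z̄) = 208.7100
Denominator Σ(z_t−z̄)² = 330.1000
r_1 = 208.7100 / 330.1000 = 0.632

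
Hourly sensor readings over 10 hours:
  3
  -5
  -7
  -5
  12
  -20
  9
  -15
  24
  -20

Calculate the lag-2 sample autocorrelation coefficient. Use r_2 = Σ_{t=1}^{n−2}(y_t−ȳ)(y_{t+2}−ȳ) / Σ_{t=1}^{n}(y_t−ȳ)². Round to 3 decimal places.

Mean ȳ = (3 − 5 − 7 − 5 + 12 − 20 + 9 − 15 + 24 − 20)/10 = -2.4000
Numerator Σ_{t=1}^{8}(y_t−ȳ)(y_{t+2}−ȳ) = 870.0800
Denominator Σ(y_t−ȳ)² = 1876.4000
r_2 = 870.0800 / 1876.4000 = 0.464

0.464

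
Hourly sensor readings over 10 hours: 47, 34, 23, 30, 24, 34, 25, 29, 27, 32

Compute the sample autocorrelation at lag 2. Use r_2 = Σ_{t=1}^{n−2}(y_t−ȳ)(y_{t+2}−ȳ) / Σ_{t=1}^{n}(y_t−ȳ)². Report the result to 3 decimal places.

-0.070

Mean ȳ = (47 + 34 + 23 + 30 + 24 + 34 + 25 + 29 + 27 + 32)/10 = 30.5000
Numerator Σ_{t=1}^{8}(y_t−ȳ)(y_{t+2}−ȳ) = -31.0000
Denominator Σ(y_t−ȳ)² = 442.5000
r_2 = -31.0000 / 442.5000 = -0.070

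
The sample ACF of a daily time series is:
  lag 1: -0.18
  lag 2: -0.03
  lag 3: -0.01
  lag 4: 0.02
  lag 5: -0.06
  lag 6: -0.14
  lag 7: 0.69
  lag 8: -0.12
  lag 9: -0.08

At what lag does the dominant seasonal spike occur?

The largest autocorrelation is r_7 = 0.69; the remaining lags stay at or below 0.02.
The dominant spike at lag 7 indicates a seasonal period of 7.

7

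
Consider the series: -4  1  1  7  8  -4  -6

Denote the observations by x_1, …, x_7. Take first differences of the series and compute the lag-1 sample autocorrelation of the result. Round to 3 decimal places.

0.077

First differences Δx: 5, 0, 6, 1, -12, -2
Mean of differences = -0.3333
Numerator Σ(Δx_t−Δx̄)(Δx_{t+1}−Δx̄) = 16.2222
Denominator Σ(Δx_t−Δx̄)² = 209.3333
r_1(Δx) = 16.2222 / 209.3333 = 0.077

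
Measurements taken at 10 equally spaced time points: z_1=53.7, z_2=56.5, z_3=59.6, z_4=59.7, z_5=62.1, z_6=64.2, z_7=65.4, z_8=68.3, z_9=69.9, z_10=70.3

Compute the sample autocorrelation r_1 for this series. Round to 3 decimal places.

0.688

Mean z̄ = (53.7 + 56.5 + 59.6 + 59.7 + 62.1 + 64.2 + 65.4 + 68.3 + 69.9 + 70.3)/10 = 62.9700
Numerator Σ_{t=1}^{9}(z_t−z̄)(z_{t+1}−z̄) = 198.2501
Denominator Σ(z_t−z̄)² = 288.1810
r_1 = 198.2501 / 288.1810 = 0.688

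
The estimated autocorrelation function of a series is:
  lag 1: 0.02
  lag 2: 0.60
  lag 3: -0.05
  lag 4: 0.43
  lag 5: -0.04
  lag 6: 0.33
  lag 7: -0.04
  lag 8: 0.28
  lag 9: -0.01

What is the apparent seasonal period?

2

The largest autocorrelation is r_2 = 0.60, with weaker echoes at lags 4 (0.43), 6 (0.33) and 8 (0.28); the remaining lags stay at or below 0.02.
The dominant spike at lag 2 indicates a seasonal period of 2.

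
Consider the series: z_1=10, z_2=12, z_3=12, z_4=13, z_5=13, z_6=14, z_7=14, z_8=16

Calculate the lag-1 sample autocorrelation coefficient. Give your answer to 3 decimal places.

0.364

Mean z̄ = (10 + 12 + 12 + 13 + 13 + 14 + 14 + 16)/8 = 13.0000
Deviations from mean: -3.0000, -1.0000, -1.0000, 0.0000, 0.0000, 1.0000, 1.0000, 3.0000
Σ(z_t−z̄)(z_{t+1}−z̄) = (3.0000) + (1.0000) + (0.0000) + (0.0000) + (0.0000) + (1.0000) + (3.0000) = 8.0000
Denominator Σ(z_t−z̄)² = 22.0000
r_1 = 8.0000 / 22.0000 = 0.364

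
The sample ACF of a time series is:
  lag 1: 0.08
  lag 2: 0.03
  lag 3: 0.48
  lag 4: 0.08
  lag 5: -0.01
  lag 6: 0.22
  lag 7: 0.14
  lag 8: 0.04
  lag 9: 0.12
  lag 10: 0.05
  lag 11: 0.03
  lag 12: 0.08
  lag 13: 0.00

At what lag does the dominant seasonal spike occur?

3

The largest autocorrelation is r_3 = 0.48, with a weaker echo at lag 6 (0.22); the remaining lags stay at or below 0.14.
The dominant spike at lag 3 indicates a seasonal period of 3.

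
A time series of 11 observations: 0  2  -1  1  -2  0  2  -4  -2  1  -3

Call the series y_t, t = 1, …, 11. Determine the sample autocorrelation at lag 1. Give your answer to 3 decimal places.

Mean ȳ = (0 + 2 − 1 + 1 − 2 + 0 + 2 − 4 − 2 + 1 − 3)/11 = -0.5455
Numerator Σ_{t=1}^{10}(y_t−ȳ)(y_{t+1}−ȳ) = -11.9339
Denominator Σ(y_t−ȳ)² = 40.7273
r_1 = -11.9339 / 40.7273 = -0.293

-0.293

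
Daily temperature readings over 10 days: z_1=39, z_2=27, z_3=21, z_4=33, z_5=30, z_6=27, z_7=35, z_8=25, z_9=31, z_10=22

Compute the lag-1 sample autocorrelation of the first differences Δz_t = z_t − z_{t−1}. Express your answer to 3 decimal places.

First differences Δz: -12, -6, 12, -3, -3, 8, -10, 6, -9
Mean of differences = -1.8889
Numerator Σ(Δz_t−Δz̄)(Δz_{t+1}−Δz̄) = -241.0123
Denominator Σ(Δz_t−Δz̄)² = 590.8889
r_1(Δz) = -241.0123 / 590.8889 = -0.408

-0.408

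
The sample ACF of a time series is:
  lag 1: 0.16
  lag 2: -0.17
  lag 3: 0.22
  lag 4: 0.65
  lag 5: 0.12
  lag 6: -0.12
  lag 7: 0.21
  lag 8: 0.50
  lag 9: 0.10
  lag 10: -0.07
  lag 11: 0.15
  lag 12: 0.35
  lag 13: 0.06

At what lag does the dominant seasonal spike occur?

The largest autocorrelation is r_4 = 0.65, with weaker echoes at lags 8 (0.50) and 12 (0.35); the remaining lags stay at or below 0.22.
The dominant spike at lag 4 indicates a seasonal period of 4.

4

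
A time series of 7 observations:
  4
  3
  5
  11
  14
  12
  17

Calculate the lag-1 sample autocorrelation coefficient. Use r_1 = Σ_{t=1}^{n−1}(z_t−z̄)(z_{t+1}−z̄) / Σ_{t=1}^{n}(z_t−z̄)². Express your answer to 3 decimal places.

Mean z̄ = (4 + 3 + 5 + 11 + 14 + 12 + 17)/7 = 9.4286
Numerator Σ_{t=1}^{6}(z_t−z̄)(z_{t+1}−z̄) = 94.8163
Denominator Σ(z_t−z̄)² = 177.7143
r_1 = 94.8163 / 177.7143 = 0.534

0.534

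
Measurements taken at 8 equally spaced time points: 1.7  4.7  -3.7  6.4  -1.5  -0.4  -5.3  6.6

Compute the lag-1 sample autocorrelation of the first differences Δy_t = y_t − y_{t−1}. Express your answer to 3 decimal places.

-0.628

First differences Δy: 3.0, -8.4, 10.1, -7.9, 1.1, -4.9, 11.9
Mean of differences = 0.7000
Numerator Σ(Δy_t−Δȳ)(Δy_{t+1}−Δȳ) = -255.7100
Denominator Σ(Δy_t−Δȳ)² = 407.3800
r_1(Δy) = -255.7100 / 407.3800 = -0.628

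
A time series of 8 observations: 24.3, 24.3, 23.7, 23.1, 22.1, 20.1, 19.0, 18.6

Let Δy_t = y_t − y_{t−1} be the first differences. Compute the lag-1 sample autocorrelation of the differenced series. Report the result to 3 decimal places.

0.254

First differences Δy: 0.0, -0.6, -0.6, -1.0, -2.0, -1.1, -0.4
Mean of differences = -0.8143
Numerator Σ(Δy_t−Δȳ)(Δy_{t+1}−Δȳ) = 0.6212
Denominator Σ(Δy_t−Δȳ)² = 2.4486
r_1(Δy) = 0.6212 / 2.4486 = 0.254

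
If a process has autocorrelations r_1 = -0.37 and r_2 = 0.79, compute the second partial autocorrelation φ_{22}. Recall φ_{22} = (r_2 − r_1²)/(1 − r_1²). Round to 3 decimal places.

0.757

φ_{22} = (r_2 − r_1²) / (1 − r_1²)
r_1² = (-0.37)² = 0.1369
Numerator = 0.79 − 0.1369 = 0.6531; denominator = 1 − 0.1369 = 0.8631
φ_{22} = 0.6531 / 0.8631 = 0.757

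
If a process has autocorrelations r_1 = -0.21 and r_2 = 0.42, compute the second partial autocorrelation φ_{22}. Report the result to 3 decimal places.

0.393

φ_{22} = (r_2 − r_1²) / (1 − r_1²)
r_1² = (-0.21)² = 0.0441
Numerator = 0.42 − 0.0441 = 0.3759; denominator = 1 − 0.0441 = 0.9559
φ_{22} = 0.3759 / 0.9559 = 0.393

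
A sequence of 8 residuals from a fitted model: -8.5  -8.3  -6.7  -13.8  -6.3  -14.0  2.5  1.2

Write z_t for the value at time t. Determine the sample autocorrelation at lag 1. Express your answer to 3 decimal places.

0.009

Mean z̄ = (-8.5 − 8.3 − 6.7 − 13.8 − 6.3 − 14.0 + 2.5 + 1.2)/8 = -6.7375
Deviations from mean: -1.7625, -1.5625, 0.0375, -7.0625, 0.4375, -7.2625, 9.2375, 7.9375
Σ(z_t−z̄)(z_{t+1}−z̄) = (2.7539) + (-0.0586) + (-0.2648) + (-3.0898) + (-3.1773) + (-67.0873) + (73.3227) = 2.3986
Denominator Σ(z_t−z̄)² = 256.6988
r_1 = 2.3986 / 256.6988 = 0.009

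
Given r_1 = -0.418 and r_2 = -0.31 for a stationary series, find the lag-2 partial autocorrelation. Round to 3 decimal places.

-0.587

φ_{22} = (r_2 − r_1²) / (1 − r_1²)
r_1² = (-0.418)² = 0.174724
Numerator = -0.31 − 0.1747 = -0.4847; denominator = 1 − 0.1747 = 0.8253
φ_{22} = -0.4847 / 0.8253 = -0.587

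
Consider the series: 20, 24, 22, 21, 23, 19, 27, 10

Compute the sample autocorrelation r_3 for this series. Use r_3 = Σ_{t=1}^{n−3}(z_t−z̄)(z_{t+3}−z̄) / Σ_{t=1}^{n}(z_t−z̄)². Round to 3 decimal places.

-0.101

Mean z̄ = (20 + 24 + 22 + 21 + 23 + 19 + 27 + 10)/8 = 20.7500
Deviations from mean: -0.7500, 3.2500, 1.2500, 0.2500, 2.2500, -1.7500, 6.2500, -10.7500
Numerator Σ_{t=1}^{5}(z_t−z̄)(z_{t+3}−z̄) = -17.6875
Denominator Σ(z_t−z̄)² = 175.5000
r_3 = -17.6875 / 175.5000 = -0.101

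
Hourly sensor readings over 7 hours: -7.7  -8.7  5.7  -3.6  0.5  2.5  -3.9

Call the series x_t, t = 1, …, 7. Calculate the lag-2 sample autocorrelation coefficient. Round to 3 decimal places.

-0.145

Mean x̄ = (-7.7 − 8.7 + 5.7 − 3.6 + 0.5 + 2.5 − 3.9)/7 = -2.1714
Σ(x_t−x̄)(x_{t+2}−x̄) = (-43.5178) + (9.3265) + (21.0280) + (-6.6735) + (-4.6178) = -24.4545
Denominator Σ(x_t−x̄)² = 169.1343
r_2 = -24.4545 / 169.1343 = -0.145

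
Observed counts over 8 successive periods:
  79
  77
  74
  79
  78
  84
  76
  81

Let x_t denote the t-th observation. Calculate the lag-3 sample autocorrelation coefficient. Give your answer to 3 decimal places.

Mean x̄ = (79 + 77 + 74 + 79 + 78 + 84 + 76 + 81)/8 = 78.5000
Deviations from mean: 0.5000, -1.5000, -4.5000, 0.5000, -0.5000, 5.5000, -2.5000, 2.5000
Σ(x_t−x̄)(x_{t+3}−x̄) = (0.2500) + (0.7500) + (-24.7500) + (-1.2500) + (-1.2500) = -26.2500
Denominator Σ(x_t−x̄)² = 66.0000
r_3 = -26.2500 / 66.0000 = -0.398

-0.398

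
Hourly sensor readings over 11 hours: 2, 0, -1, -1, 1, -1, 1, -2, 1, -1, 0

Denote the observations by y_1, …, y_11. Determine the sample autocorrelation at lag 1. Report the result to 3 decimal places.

-0.488

Mean ȳ = (2 + 0 − 1 − 1 + 1 − 1 + 1 − 2 + 1 − 1 + 0)/11 = -0.0909
Numerator Σ_{t=1}^{10}(y_t−ȳ)(y_{t+1}−ȳ) = -7.2810
Denominator Σ(y_t−ȳ)² = 14.9091
r_1 = -7.2810 / 14.9091 = -0.488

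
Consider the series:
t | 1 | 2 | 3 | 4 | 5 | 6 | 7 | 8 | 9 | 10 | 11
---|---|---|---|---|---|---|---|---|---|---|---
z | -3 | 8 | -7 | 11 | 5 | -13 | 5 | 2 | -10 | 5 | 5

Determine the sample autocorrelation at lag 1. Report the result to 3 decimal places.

Mean z̄ = (-3 + 8 − 7 + 11 + 5 − 13 + 5 + 2 − 10 + 5 + 5)/11 = 0.7273
Numerator Σ_{t=1}^{10}(z_t−z̄)(z_{t+1}−z̄) = -271.8926
Denominator Σ(z_t−z̄)² = 610.1818
r_1 = -271.8926 / 610.1818 = -0.446

-0.446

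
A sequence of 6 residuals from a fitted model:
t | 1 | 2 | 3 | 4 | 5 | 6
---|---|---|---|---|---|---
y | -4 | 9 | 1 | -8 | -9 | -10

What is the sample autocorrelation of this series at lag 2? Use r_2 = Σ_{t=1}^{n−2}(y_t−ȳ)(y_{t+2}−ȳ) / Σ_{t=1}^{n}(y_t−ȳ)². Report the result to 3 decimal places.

Mean ȳ = (-4 + 9 + 1 − 8 − 9 − 10)/6 = -3.5000
Deviations from mean: -0.5000, 12.5000, 4.5000, -4.5000, -5.5000, -6.5000
Σ(y_t−ȳ)(y_{t+2}−ȳ) = (-2.2500) + (-56.2500) + (-24.7500) + (29.2500) = -54.0000
Denominator Σ(y_t−ȳ)² = 269.5000
r_2 = -54.0000 / 269.5000 = -0.200

-0.200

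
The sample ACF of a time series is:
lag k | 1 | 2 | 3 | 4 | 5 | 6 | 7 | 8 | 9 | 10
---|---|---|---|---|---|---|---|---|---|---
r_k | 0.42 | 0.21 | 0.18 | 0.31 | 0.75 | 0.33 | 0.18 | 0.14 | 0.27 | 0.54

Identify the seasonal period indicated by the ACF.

The largest autocorrelation is r_5 = 0.75, with a weaker echo at lag 10 (0.54); the remaining lags stay at or below 0.42. The elevated value at lag 1 (0.42), dropping to 0.21 at lag 2, reflects decaying short-term dependence rather than seasonality.
The dominant spike at lag 5 indicates a seasonal period of 5.

5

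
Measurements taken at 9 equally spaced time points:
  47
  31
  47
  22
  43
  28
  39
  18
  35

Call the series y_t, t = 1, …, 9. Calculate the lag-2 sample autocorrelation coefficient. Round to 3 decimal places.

Mean ȳ = (47 + 31 + 47 + 22 + 43 + 28 + 39 + 18 + 35)/9 = 34.4444
Σ(y_t−ȳ)(y_{t+2}−ȳ) = (157.6420) + (42.8642) + (107.4198) + (80.1975) + (38.9753) + (105.9753) + (2.5309) = 535.6049
Denominator Σ(y_t−ȳ)² = 888.2222
r_2 = 535.6049 / 888.2222 = 0.603

0.603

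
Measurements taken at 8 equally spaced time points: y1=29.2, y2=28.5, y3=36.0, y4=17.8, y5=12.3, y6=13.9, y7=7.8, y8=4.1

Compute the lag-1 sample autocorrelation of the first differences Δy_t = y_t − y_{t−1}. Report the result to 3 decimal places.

First differences Δy: -0.7, 7.5, -18.2, -5.5, 1.6, -6.1, -3.7
Mean of differences = -3.5857
Numerator Σ(Δy_t−Δȳ)(Δy_{t+1}−Δȳ) = -124.7216
Denominator Σ(Δy_t−Δȳ)² = 381.6886
r_1(Δy) = -124.7216 / 381.6886 = -0.327

-0.327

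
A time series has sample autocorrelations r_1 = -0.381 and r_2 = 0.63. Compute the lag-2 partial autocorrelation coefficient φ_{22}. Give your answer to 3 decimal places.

0.567

φ_{22} = (r_2 − r_1²) / (1 − r_1²)
r_1² = (-0.381)² = 0.145161
Numerator = 0.63 − 0.1452 = 0.4848; denominator = 1 − 0.1452 = 0.8548
φ_{22} = 0.4848 / 0.8548 = 0.567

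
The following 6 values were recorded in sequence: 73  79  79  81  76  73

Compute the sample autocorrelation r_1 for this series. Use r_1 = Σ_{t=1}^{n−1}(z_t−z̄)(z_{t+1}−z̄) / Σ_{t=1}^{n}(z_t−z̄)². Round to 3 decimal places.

Mean z̄ = (73 + 79 + 79 + 81 + 76 + 73)/6 = 76.8333
Deviations from mean: -3.8333, 2.1667, 2.1667, 4.1667, -0.8333, -3.8333
Σ(z_t−z̄)(z_{t+1}−z̄) = (-8.3056) + (4.6944) + (9.0278) + (-3.4722) + (3.1944) = 5.1389
Denominator Σ(z_t−z̄)² = 56.8333
r_1 = 5.1389 / 56.8333 = 0.090

0.090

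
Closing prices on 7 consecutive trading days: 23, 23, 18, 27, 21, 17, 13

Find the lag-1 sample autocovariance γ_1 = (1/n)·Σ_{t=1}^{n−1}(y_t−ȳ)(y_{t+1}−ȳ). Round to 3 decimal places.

Mean ȳ = (23 + 23 + 18 + 27 + 21 + 17 + 13)/7 = 20.2857
Σ_{t=1}^{6}(y_t−ȳ)(y_{t+1}−ȳ) = 12.2041
γ_1 = 12.2041 / 7 = 1.743

1.743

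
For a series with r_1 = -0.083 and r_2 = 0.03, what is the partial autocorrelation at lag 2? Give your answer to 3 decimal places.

0.023

φ_{22} = (r_2 − r_1²) / (1 − r_1²)
r_1² = (-0.083)² = 0.006889
Numerator = 0.03 − 0.0069 = 0.0231; denominator = 1 − 0.0069 = 0.9931
φ_{22} = 0.0231 / 0.9931 = 0.023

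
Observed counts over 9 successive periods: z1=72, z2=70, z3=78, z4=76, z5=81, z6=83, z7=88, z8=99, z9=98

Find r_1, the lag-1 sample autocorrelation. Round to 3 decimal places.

0.659

Mean z̄ = (72 + 70 + 78 + 76 + 81 + 83 + 88 + 99 + 98)/9 = 82.7778
Numerator Σ_{t=1}^{8}(z_t−z̄)(z_{t+1}−z̄) = 575.6173
Denominator Σ(z_t−z̄)² = 873.5556
r_1 = 575.6173 / 873.5556 = 0.659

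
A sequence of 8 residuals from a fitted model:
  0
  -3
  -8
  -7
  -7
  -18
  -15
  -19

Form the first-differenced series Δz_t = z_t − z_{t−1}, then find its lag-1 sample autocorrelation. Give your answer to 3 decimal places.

First differences Δz: -3, -5, 1, 0, -11, 3, -4
Mean of differences = -2.7143
Numerator Σ(Δz_t−Δz̄)(Δz_{t+1}−Δz̄) = -74.9388
Denominator Σ(Δz_t−Δz̄)² = 129.4286
r_1(Δz) = -74.9388 / 129.4286 = -0.579

-0.579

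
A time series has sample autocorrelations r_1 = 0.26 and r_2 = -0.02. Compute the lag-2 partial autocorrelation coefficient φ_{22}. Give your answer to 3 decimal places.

-0.094

φ_{22} = (r_2 − r_1²) / (1 − r_1²)
r_1² = (0.26)² = 0.0676
Numerator = -0.02 − 0.0676 = -0.0876; denominator = 1 − 0.0676 = 0.9324
φ_{22} = -0.0876 / 0.9324 = -0.094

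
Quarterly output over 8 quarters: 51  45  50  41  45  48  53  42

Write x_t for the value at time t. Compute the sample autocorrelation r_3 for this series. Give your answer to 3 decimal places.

-0.337

Mean x̄ = (51 + 45 + 50 + 41 + 45 + 48 + 53 + 42)/8 = 46.8750
Deviations from mean: 4.1250, -1.8750, 3.1250, -5.8750, -1.8750, 1.1250, 6.1250, -4.8750
Σ(x_t−x̄)(x_{t+3}−x̄) = (-24.2344) + (3.5156) + (3.5156) + (-35.9844) + (9.1406) = -44.0469
Denominator Σ(x_t−x̄)² = 130.8750
r_3 = -44.0469 / 130.8750 = -0.337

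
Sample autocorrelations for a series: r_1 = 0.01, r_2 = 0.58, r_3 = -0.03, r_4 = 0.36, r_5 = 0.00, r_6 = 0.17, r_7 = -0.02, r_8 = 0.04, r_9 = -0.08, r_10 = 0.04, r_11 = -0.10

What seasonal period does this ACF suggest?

The largest autocorrelation is r_2 = 0.58, with weaker echoes at lags 4 (0.36) and 6 (0.17); the remaining lags stay at or below 0.04.
The dominant spike at lag 2 indicates a seasonal period of 2.

2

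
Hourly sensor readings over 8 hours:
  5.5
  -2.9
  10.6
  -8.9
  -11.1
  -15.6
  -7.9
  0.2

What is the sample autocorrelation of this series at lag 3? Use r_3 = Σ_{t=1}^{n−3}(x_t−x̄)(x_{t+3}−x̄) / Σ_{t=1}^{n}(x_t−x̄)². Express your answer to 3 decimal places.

Mean x̄ = (5.5 − 2.9 + 10.6 − 8.9 − 11.1 − 15.6 − 7.9 + 0.2)/8 = -3.7625
Deviations from mean: 9.2625, 0.8625, 14.3625, -5.1375, -7.3375, -11.8375, -4.1375, 3.9625
Numerator Σ_{t=1}^{5}(x_t−x̄)(x_{t+3}−x̄) = -231.7492
Denominator Σ(x_t−x̄)² = 545.9988
r_3 = -231.7492 / 545.9988 = -0.424

-0.424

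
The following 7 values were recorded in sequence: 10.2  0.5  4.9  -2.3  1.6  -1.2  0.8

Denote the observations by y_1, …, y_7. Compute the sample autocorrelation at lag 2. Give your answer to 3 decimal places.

Mean ȳ = (10.2 + 0.5 + 4.9 − 2.3 + 1.6 − 1.2 + 0.8)/7 = 2.0714
Numerator Σ_{t=1}^{5}(y_t−ȳ)(y_{t+2}−ȳ) = 43.4284
Denominator Σ(y_t−ȳ)² = 108.1943
r_2 = 43.4284 / 108.1943 = 0.401

0.401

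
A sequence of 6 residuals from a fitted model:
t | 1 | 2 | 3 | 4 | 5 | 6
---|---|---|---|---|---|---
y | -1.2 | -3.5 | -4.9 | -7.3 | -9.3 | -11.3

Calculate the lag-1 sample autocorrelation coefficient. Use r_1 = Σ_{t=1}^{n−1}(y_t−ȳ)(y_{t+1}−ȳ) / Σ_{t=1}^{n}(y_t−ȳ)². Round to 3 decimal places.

Mean ȳ = (-1.2 − 3.5 − 4.9 − 7.3 − 9.3 − 11.3)/6 = -6.2500
Deviations from mean: 5.0500, 2.7500, 1.3500, -1.0500, -3.0500, -5.0500
Numerator Σ_{t=1}^{5}(y_t−ȳ)(y_{t+1}−ȳ) = 34.7875
Denominator Σ(y_t−ȳ)² = 70.7950
r_1 = 34.7875 / 70.7950 = 0.491

0.491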